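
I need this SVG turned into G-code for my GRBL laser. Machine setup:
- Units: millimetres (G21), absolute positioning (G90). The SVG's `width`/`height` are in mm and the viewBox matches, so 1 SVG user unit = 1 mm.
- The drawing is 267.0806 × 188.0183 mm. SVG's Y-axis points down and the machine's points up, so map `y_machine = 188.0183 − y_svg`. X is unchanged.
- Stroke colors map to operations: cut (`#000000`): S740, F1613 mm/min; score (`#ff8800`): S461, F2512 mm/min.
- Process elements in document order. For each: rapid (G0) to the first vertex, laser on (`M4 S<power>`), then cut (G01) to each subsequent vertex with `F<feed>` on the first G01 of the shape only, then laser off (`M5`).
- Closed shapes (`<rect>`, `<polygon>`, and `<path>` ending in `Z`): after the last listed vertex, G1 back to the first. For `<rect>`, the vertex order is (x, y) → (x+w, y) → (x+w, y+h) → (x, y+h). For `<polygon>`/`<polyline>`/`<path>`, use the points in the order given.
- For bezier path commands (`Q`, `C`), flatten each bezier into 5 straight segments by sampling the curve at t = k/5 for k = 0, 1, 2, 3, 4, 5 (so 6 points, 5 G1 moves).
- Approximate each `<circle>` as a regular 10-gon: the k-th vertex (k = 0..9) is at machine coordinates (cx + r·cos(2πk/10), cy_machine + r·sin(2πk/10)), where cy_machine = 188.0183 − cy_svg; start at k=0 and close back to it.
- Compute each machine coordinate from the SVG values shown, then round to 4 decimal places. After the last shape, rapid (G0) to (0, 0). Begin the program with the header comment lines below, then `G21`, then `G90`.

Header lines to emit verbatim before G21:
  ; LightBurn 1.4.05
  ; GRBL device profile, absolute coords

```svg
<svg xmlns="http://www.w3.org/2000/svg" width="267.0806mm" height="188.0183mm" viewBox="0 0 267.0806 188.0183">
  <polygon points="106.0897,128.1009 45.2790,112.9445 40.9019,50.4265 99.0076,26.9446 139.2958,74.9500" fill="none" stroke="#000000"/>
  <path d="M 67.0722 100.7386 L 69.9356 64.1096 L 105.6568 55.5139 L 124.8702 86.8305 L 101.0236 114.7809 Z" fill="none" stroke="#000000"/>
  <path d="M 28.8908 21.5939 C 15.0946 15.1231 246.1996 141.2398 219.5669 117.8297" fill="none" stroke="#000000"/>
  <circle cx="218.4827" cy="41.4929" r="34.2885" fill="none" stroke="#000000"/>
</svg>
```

; LightBurn 1.4.05
; GRBL device profile, absolute coords
G21
G90
G0 X106.0897 Y59.9174
M4 S740
G01 X45.2790 Y75.0738 F1613
G01 X40.9019 Y137.5918
G01 X99.0076 Y161.0737
G01 X139.2958 Y113.0683
G01 X106.0897 Y59.9174
M5
G0 X67.0722 Y87.2797
M4 S740
G01 X69.9356 Y123.9087 F1613
G01 X105.6568 Y132.5044
G01 X124.8702 Y101.1878
G01 X101.0236 Y73.2374
G01 X67.0722 Y87.2797
M5
G0 X28.8908 Y166.4244
M4 S740
G01 X45.9801 Y156.6533 F1613
G01 X97.7190 Y128.6027
G01 X159.9809 Y95.8140
G01 X208.6391 Y71.8288
G01 X219.5669 Y70.1886
M5
G0 X252.7712 Y146.5254
M4 S740
G01 X246.2227 Y166.6797 F1613
G01 X229.0784 Y179.1357
G01 X207.8870 Y179.1357
G01 X190.7427 Y166.6797
G01 X184.1942 Y146.5254
G01 X190.7427 Y126.3711
G01 X207.8870 Y113.9151
G01 X229.0784 Y113.9151
G01 X246.2227 Y126.3711
G01 X252.7712 Y146.5254
M5
G0 X0.0000 Y0.0000

1 u = 1 mm; y_m = 188.0183 − y.

[1] `<polygon>` regular polygon, #000000→cut S740 F1613: (106.0897,59.9174) → (45.2790,75.0738) → (40.9019,137.5918) → (99.0076,161.0737) → (139.2958,113.0683) → (106.0897,59.9174) (closed)

[2] `<path>` regular polygon, #000000→cut S740 F1613: (67.0722,87.2797) → (69.9356,123.9087) → (105.6568,132.5044) → (124.8702,101.1878) → (101.0236,73.2374) → (67.0722,87.2797) (closed)

[3] `<path>` cubic bezier, #000000→cut S740 F1613: (28.8908,166.4244) → (45.9801,156.6533) → (97.7190,128.6027) → (159.9809,95.8140) → (208.6391,71.8288) → (219.5669,70.1886)

[4] `<circle>` circle, #000000→cut S740 F1613: (252.7712,146.5254) → (246.2227,166.6797) → (229.0784,179.1357) → (207.8870,179.1357) → (190.7427,166.6797) → (184.1942,146.5254) → (190.7427,126.3711) → (207.8870,113.9151) → (229.0784,113.9151) → (246.2227,126.3711) → (252.7712,146.5254) (closed)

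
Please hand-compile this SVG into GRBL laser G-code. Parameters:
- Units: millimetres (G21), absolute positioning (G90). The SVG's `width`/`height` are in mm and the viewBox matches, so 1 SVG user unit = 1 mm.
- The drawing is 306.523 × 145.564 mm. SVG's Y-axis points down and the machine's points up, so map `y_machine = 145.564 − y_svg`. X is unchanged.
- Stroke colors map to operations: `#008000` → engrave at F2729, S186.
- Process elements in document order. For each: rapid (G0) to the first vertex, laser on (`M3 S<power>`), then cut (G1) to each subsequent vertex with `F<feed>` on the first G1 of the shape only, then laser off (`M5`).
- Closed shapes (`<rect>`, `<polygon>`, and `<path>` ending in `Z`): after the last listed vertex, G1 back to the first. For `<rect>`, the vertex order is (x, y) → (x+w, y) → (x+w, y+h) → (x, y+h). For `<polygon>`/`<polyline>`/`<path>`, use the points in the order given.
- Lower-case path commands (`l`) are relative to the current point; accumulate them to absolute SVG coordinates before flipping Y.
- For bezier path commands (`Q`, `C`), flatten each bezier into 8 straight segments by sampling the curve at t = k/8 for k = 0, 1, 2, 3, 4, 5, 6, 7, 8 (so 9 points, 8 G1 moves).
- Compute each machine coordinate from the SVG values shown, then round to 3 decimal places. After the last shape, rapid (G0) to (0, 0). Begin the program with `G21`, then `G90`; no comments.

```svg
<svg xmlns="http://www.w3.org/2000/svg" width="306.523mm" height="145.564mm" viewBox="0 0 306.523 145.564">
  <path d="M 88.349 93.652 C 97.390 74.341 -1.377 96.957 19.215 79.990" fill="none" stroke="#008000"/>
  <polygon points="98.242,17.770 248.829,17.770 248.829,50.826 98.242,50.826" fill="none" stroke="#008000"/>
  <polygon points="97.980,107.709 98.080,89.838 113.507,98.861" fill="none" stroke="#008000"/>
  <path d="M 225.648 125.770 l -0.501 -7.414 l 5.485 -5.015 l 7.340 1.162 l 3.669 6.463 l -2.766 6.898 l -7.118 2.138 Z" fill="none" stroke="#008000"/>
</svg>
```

Since the viewBox matches the mm dimensions, user units are millimetres directly. The only transform is the Y-flip y_m = 145.564 − y_svg.

Shape 1 is a cubic bezier drawn with `<path>`. Its stroke #008000 means engrave at S186, F2729. After flipping Y the toolpath is (88.349,51.912) → (87.130,57.347) → (78.465,59.808) → (65.018,60.247) → (49.450,59.622) → (34.424,58.887) → (22.601,58.997) → (16.644,60.908) → (19.215,65.574).

Shape 2 is a rectangle drawn with `<polygon>`. Its stroke #008000 means engrave at S186, F2729. After flipping Y the toolpath is (98.242,127.794) → (248.829,127.794) → (248.829,94.738) → (98.242,94.738) → (98.242,127.794), returning to the start.

Shape 3 is a regular polygon drawn with `<polygon>`. Its stroke #008000 means engrave at S186, F2729. After flipping Y the toolpath is (97.980,37.855) → (98.080,55.726) → (113.507,46.703) → (97.980,37.855), returning to the start.

Shape 4 is a regular polygon drawn with `<path>`. Its stroke #008000 means engrave at S186, F2729. After flipping Y the toolpath is (225.648,19.794) → (225.147,27.208) → (230.632,32.223) → (237.972,31.061) → (241.641,24.598) → (238.875,17.700) → (231.757,15.562) → (225.648,19.794), returning to the start.

G21
G90
G0 X88.349 Y51.912
M3 S186
G1 X87.130 Y57.347 F2729
G1 X78.465 Y59.808
G1 X65.018 Y60.247
G1 X49.450 Y59.622
G1 X34.424 Y58.887
G1 X22.601 Y58.997
G1 X16.644 Y60.908
G1 X19.215 Y65.574
M5
G0 X98.242 Y127.794
M3 S186
G1 X248.829 Y127.794 F2729
G1 X248.829 Y94.738
G1 X98.242 Y94.738
G1 X98.242 Y127.794
M5
G0 X97.980 Y37.855
M3 S186
G1 X98.080 Y55.726 F2729
G1 X113.507 Y46.703
G1 X97.980 Y37.855
M5
G0 X225.648 Y19.794
M3 S186
G1 X225.147 Y27.208 F2729
G1 X230.632 Y32.223
G1 X237.972 Y31.061
G1 X241.641 Y24.598
G1 X238.875 Y17.700
G1 X231.757 Y15.562
G1 X225.648 Y19.794
M5
G0 X0.000 Y0.000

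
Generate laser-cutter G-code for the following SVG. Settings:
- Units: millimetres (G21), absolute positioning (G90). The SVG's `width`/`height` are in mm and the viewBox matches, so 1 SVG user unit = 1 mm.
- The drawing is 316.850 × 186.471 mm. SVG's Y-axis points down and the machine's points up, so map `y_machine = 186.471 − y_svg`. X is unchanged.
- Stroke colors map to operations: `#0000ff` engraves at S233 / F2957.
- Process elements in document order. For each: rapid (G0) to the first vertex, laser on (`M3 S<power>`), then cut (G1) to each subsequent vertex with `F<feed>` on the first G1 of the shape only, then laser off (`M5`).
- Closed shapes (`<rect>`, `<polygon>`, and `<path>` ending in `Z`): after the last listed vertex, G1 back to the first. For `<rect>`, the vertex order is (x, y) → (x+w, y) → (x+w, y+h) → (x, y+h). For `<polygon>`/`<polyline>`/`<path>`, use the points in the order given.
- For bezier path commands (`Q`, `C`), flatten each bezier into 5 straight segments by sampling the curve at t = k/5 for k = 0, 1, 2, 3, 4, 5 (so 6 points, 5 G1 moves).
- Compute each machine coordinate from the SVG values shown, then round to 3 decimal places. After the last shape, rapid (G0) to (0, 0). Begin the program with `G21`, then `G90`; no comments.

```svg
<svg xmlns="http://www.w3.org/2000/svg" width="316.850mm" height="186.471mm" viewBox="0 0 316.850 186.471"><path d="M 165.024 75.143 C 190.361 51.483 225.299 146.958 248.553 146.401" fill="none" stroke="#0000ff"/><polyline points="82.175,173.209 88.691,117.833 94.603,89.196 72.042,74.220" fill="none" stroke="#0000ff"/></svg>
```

G21
G90
G0 X165.024 Y111.328
M3 S233
G1 X181.208 Y112.949 F2957
G1 X198.675 Y96.306
G1 X216.402 Y71.726
G1 X233.369 Y49.538
G1 X248.553 Y40.070
M5
G0 X82.175 Y13.262
M3 S233
G1 X88.691 Y68.638 F2957
G1 X94.603 Y97.275
G1 X72.042 Y112.251
M5
G0 X0.000 Y0.000

Since the viewBox matches the mm dimensions, user units are millimetres directly. The only transform is the Y-flip y_m = 186.471 − y_svg.

Shape 1 is a cubic bezier drawn with `<path>`. Its stroke #0000ff means engrave at S233, F2957. After flipping Y the toolpath is (165.024,111.328) → (181.208,112.949) → (198.675,96.306) → (216.402,71.726) → (233.369,49.538) → (248.553,40.070).

Shape 2 is a open polyline drawn with `<polyline>`. Its stroke #0000ff means engrave at S233, F2957. After flipping Y the toolpath is (82.175,13.262) → (88.691,68.638) → (94.603,97.275) → (72.042,112.251).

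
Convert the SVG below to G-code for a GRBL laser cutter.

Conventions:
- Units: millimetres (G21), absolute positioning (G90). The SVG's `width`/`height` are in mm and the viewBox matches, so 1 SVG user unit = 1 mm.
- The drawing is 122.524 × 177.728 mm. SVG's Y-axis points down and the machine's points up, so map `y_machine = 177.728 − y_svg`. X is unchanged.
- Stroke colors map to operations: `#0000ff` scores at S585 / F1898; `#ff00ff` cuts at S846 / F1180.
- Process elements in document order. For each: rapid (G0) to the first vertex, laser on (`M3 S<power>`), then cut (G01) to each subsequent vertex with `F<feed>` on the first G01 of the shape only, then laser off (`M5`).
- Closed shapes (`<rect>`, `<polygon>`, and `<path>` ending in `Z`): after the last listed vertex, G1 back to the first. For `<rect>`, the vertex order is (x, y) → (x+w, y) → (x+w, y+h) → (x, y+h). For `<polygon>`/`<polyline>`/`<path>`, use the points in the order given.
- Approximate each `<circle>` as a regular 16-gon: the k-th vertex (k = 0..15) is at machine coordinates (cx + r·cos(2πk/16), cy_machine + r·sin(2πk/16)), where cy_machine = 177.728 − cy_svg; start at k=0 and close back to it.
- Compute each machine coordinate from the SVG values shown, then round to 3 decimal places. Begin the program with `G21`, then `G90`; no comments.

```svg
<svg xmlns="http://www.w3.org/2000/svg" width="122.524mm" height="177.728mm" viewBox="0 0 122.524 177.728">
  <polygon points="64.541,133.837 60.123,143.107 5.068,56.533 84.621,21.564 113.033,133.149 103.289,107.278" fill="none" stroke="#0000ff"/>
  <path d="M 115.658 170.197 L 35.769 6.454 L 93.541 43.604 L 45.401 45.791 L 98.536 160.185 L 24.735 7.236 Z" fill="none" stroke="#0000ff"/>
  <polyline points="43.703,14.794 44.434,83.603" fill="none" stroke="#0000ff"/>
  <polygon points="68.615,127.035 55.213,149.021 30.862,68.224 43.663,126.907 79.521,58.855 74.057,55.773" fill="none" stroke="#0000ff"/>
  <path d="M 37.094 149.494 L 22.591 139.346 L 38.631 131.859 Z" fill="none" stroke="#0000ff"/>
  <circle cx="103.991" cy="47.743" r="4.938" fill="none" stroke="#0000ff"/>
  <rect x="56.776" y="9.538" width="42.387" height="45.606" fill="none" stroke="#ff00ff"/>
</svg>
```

G21
G90
G0 X64.541 Y43.891
M3 S585
G01 X60.123 Y34.621 F1898
G01 X5.068 Y121.195
G01 X84.621 Y156.164
G01 X113.033 Y44.579
G01 X103.289 Y70.450
G01 X64.541 Y43.891
M5
G0 X115.658 Y7.531
M3 S585
G01 X35.769 Y171.274 F1898
G01 X93.541 Y134.124
G01 X45.401 Y131.937
G01 X98.536 Y17.543
G01 X24.735 Y170.492
G01 X115.658 Y7.531
M5
G0 X43.703 Y162.934
M3 S585
G01 X44.434 Y94.125 F1898
M5
G0 X68.615 Y50.693
M3 S585
G01 X55.213 Y28.707 F1898
G01 X30.862 Y109.504
G01 X43.663 Y50.821
G01 X79.521 Y118.873
G01 X74.057 Y121.955
G01 X68.615 Y50.693
M5
G0 X37.094 Y28.234
M3 S585
G01 X22.591 Y38.382 F1898
G01 X38.631 Y45.869
G01 X37.094 Y28.234
M5
G0 X108.929 Y129.985
M3 S585
G01 X108.553 Y131.875 F1898
G01 X107.483 Y133.477
G01 X105.881 Y134.547
G01 X103.991 Y134.923
G01 X102.101 Y134.547
G01 X100.499 Y133.477
G01 X99.429 Y131.875
G01 X99.053 Y129.985
G01 X99.429 Y128.095
G01 X100.499 Y126.493
G01 X102.101 Y125.423
G01 X103.991 Y125.047
G01 X105.881 Y125.423
G01 X107.483 Y126.493
G01 X108.553 Y128.095
G01 X108.929 Y129.985
M5
G0 X56.776 Y168.190
M3 S846
G01 X99.163 Y168.190 F1180
G01 X99.163 Y122.584
G01 X56.776 Y122.584
G01 X56.776 Y168.190
M5

1 u = 1 mm; y_m = 177.728 − y.

[1] `<polygon>` closed polygon, #0000ff→score S585 F1898: (64.541,43.891) → (60.123,34.621) → (5.068,121.195) → (84.621,156.164) → (113.033,44.579) → (103.289,70.450) → (64.541,43.891) (closed)

[2] `<path>` closed polygon, #0000ff→score S585 F1898: (115.658,7.531) → (35.769,171.274) → (93.541,134.124) → (45.401,131.937) → (98.536,17.543) → (24.735,170.492) → (115.658,7.531) (closed)

[3] `<polyline>` line segment, #0000ff→score S585 F1898: (43.703,162.934) → (44.434,94.125)

[4] `<polygon>` closed polygon, #0000ff→score S585 F1898: (68.615,50.693) → (55.213,28.707) → (30.862,109.504) → (43.663,50.821) → (79.521,118.873) → (74.057,121.955) → (68.615,50.693) (closed)

[5] `<path>` regular polygon, #0000ff→score S585 F1898: (37.094,28.234) → (22.591,38.382) → (38.631,45.869) → (37.094,28.234) (closed)

[6] `<circle>` circle, #0000ff→score S585 F1898: (108.929,129.985) → (108.553,131.875) → (107.483,133.477) → (105.881,134.547) → (103.991,134.923) → (102.101,134.547) → (100.499,133.477) → (99.429,131.875) → (99.053,129.985) → (99.429,128.095) → (100.499,126.493) → (102.101,125.423) → (103.991,125.047) → (105.881,125.423) → (107.483,126.493) → (108.553,128.095) → (108.929,129.985) (closed)

[7] `<rect>` rectangle, #ff00ff→cut S846 F1180: (56.776,168.190) → (99.163,168.190) → (99.163,122.584) → (56.776,122.584) → (56.776,168.190) (closed)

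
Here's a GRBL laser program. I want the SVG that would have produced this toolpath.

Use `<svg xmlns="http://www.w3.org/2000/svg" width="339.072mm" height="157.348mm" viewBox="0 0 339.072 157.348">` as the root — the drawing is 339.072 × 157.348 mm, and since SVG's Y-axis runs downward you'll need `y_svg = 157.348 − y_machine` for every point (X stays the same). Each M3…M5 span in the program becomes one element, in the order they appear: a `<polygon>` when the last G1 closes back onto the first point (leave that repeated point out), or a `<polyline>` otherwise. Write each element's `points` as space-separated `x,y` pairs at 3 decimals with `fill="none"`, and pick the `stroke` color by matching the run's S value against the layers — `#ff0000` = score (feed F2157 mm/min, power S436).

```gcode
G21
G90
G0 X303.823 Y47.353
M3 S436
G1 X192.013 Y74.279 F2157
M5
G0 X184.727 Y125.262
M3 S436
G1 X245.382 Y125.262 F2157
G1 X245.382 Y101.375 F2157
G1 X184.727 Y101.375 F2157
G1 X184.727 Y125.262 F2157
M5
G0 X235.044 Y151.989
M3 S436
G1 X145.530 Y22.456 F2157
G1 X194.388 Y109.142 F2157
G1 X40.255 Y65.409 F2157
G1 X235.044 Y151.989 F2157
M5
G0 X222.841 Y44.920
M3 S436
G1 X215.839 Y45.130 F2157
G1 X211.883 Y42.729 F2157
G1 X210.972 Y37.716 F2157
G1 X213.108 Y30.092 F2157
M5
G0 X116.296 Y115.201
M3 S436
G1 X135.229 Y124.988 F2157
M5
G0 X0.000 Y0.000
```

<svg xmlns="http://www.w3.org/2000/svg" width="339.072mm" height="157.348mm" viewBox="0 0 339.072 157.348">
  <polyline points="303.823,109.995 192.013,83.069" fill="none" stroke="#ff0000"/>
  <polygon points="184.727,32.086 245.382,32.086 245.382,55.973 184.727,55.973" fill="none" stroke="#ff0000"/>
  <polygon points="235.044,5.359 145.530,134.892 194.388,48.206 40.255,91.939" fill="none" stroke="#ff0000"/>
  <polyline points="222.841,112.428 215.839,112.218 211.883,114.619 210.972,119.632 213.108,127.256" fill="none" stroke="#ff0000"/>
  <polyline points="116.296,42.147 135.229,32.360" fill="none" stroke="#ff0000"/>
</svg>

Machine Y-up, SVG Y-down with viewBox height 157.348, so y_svg = 157.348 − y_machine; X carries over. Every run uses S436, so all elements get stroke `#ff0000` (score).

Run 1: The run is open, so emit a `<polyline>` with points (Y-flipped): 303.823,109.995 192.013,83.069.

Run 2: The run returns to its start, so emit a `<polygon>` with points (Y-flipped): 184.727,32.086 245.382,32.086 245.382,55.973 184.727,55.973.

Run 3: The run returns to its start, so emit a `<polygon>` with points (Y-flipped): 235.044,5.359 145.530,134.892 194.388,48.206 40.255,91.939.

Run 4: The run is open, so emit a `<polyline>` with points (Y-flipped): 222.841,112.428 215.839,112.218 211.883,114.619 210.972,119.632 213.108,127.256.

Run 5: The run is open, so emit a `<polyline>` with points (Y-flipped): 116.296,42.147 135.229,32.360.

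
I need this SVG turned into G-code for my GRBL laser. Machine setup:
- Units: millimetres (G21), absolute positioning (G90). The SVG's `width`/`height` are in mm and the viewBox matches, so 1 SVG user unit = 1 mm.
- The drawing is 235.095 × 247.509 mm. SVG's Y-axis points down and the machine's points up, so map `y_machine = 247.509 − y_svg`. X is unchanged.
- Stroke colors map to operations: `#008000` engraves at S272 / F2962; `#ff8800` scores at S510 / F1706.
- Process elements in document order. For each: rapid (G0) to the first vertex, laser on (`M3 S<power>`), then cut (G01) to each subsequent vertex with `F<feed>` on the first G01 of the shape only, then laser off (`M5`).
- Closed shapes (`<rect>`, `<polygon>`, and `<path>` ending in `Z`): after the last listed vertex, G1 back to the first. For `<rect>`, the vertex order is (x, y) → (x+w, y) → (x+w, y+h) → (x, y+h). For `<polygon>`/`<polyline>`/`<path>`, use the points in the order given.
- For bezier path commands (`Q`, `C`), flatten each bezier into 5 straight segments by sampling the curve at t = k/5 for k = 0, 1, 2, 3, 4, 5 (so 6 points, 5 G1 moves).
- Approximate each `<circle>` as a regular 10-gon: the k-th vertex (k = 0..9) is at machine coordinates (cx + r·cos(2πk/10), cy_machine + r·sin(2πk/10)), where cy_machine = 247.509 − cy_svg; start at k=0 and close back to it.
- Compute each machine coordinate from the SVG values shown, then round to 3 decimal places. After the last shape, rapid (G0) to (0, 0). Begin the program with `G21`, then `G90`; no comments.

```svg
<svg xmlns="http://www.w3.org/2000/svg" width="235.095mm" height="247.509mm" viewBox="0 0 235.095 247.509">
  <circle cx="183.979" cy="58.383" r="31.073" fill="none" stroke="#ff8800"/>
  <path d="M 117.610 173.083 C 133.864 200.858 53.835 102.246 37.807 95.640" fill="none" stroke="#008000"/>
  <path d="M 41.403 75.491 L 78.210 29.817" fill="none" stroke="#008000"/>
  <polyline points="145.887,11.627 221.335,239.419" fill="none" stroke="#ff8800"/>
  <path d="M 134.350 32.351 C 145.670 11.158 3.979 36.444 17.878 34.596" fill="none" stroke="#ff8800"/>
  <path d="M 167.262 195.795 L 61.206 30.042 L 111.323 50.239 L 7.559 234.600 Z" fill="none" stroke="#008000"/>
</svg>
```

viewBox `0 0 235.095 247.509` with mm width/height → 1 unit = 1 mm. Flip: y_m = 247.509 − y_svg.

**Shape 1** — `<circle>` circle, stroke `#ff8800` → score (S510, F1706). Machine vertices: (215.052,189.126) → (209.118,207.390) → (193.581,218.678) → (174.377,218.678) → (158.840,207.390) → (152.906,189.126) → (158.840,170.862) → (174.377,159.574) → (193.581,159.574) → (209.118,170.862) → (215.052,189.126). Closed: final G1 returns to the first vertex.

**Shape 2** — `<path>` cubic bezier, stroke `#008000` → engrave (S272, F2962). Control points (SVG): P0=(117.610,173.083), P1=(133.864,200.858), P2=(53.835,102.246), P3=(37.807,95.640); sampled at t=k/5. Machine vertices: (117.610,74.426) → (117.091,71.180) → (101.157,87.785) → (77.503,113.756) → (53.822,138.612) → (37.807,151.869). Open path.

**Shape 3** — `<path>` line segment, stroke `#008000` → engrave (S272, F2962). Machine vertices: (41.403,172.018) → (78.210,217.692). Open path.

**Shape 4** — `<polyline>` line segment, stroke `#ff8800` → score (S510, F1706). Machine vertices: (145.887,235.882) → (221.335,8.090). Open path.

**Shape 5** — `<path>` cubic bezier, stroke `#ff8800` → score (S510, F1706). Control points (SVG): P0=(134.350,32.351), P1=(145.670,11.158), P2=(3.979,36.444), P3=(17.878,34.596); sampled at t=k/5. Machine vertices: (134.350,215.158) → (125.249,222.885) → (94.239,222.991) → (56.132,219.008) → (25.741,214.471) → (17.878,212.913). Open path.

**Shape 6** — `<path>` closed polygon, stroke `#008000` → engrave (S272, F2962). Machine vertices: (167.262,51.714) → (61.206,217.467) → (111.323,197.270) → (7.559,12.909) → (167.262,51.714). Closed: final G1 returns to the first vertex.

G21
G90
G0 X215.052 Y189.126
M3 S510
G01 X209.118 Y207.390 F1706
G01 X193.581 Y218.678
G01 X174.377 Y218.678
G01 X158.840 Y207.390
G01 X152.906 Y189.126
G01 X158.840 Y170.862
G01 X174.377 Y159.574
G01 X193.581 Y159.574
G01 X209.118 Y170.862
G01 X215.052 Y189.126
M5
G0 X117.610 Y74.426
M3 S272
G01 X117.091 Y71.180 F2962
G01 X101.157 Y87.785
G01 X77.503 Y113.756
G01 X53.822 Y138.612
G01 X37.807 Y151.869
M5
G0 X41.403 Y172.018
M3 S272
G01 X78.210 Y217.692 F2962
M5
G0 X145.887 Y235.882
M3 S510
G01 X221.335 Y8.090 F1706
M5
G0 X134.350 Y215.158
M3 S510
G01 X125.249 Y222.885 F1706
G01 X94.239 Y222.991
G01 X56.132 Y219.008
G01 X25.741 Y214.471
G01 X17.878 Y212.913
M5
G0 X167.262 Y51.714
M3 S272
G01 X61.206 Y217.467 F2962
G01 X111.323 Y197.270
G01 X7.559 Y12.909
G01 X167.262 Y51.714
M5
G0 X0.000 Y0.000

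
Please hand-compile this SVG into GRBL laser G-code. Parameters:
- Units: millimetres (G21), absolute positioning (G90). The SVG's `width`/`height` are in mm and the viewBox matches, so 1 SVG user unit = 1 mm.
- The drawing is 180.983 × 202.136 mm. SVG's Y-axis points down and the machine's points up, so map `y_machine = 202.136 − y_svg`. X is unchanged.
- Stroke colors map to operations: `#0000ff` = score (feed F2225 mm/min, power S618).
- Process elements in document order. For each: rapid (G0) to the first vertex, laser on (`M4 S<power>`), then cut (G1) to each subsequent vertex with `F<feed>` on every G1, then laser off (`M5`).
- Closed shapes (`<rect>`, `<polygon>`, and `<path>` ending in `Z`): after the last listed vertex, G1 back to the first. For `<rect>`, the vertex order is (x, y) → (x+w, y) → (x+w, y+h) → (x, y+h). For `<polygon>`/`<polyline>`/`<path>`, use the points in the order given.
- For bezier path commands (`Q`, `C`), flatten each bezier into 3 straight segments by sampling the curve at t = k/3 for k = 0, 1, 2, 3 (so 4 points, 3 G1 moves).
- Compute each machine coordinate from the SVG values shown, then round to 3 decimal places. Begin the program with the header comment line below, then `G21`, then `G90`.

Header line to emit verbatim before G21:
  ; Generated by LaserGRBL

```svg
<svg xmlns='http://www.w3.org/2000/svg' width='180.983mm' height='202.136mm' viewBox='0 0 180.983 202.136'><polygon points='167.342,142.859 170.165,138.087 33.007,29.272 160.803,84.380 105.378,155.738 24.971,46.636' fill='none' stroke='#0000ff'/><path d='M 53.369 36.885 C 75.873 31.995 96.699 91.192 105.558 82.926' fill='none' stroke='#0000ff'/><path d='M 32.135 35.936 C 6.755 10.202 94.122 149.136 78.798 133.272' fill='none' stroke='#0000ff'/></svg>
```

Since the viewBox matches the mm dimensions, user units are millimetres directly. The only transform is the Y-flip y_m = 202.136 − y_svg.

Shape 1 is a closed polygon drawn with `<polygon>`. Its stroke #0000ff means score at S618, F2225. After flipping Y the toolpath is (167.342,59.277) → (170.165,64.049) → (33.007,172.864) → (160.803,117.756) → (105.378,46.398) → (24.971,155.500) → (167.342,59.277), returning to the start.

Shape 2 is a cubic bezier drawn with `<path>`. Its stroke #0000ff means score at S618, F2225. After flipping Y the toolpath is (53.369,165.251) → (74.933,153.651) → (93.091,128.559) → (105.558,119.210).

Shape 3 is a cubic bezier drawn with `<path>`. Its stroke #0000ff means score at S618, F2225. After flipping Y the toolpath is (32.135,166.200) → (36.358,148.877) → (67.871,92.767) → (78.798,68.864).

; Generated by LaserGRBL
G21
G90
G0 X167.342 Y59.277
M4 S618
G1 X170.165 Y64.049 F2225
G1 X33.007 Y172.864 F2225
G1 X160.803 Y117.756 F2225
G1 X105.378 Y46.398 F2225
G1 X24.971 Y155.500 F2225
G1 X167.342 Y59.277 F2225
M5
G0 X53.369 Y165.251
M4 S618
G1 X74.933 Y153.651 F2225
G1 X93.091 Y128.559 F2225
G1 X105.558 Y119.210 F2225
M5
G0 X32.135 Y166.200
M4 S618
G1 X36.358 Y148.877 F2225
G1 X67.871 Y92.767 F2225
G1 X78.798 Y68.864 F2225
M5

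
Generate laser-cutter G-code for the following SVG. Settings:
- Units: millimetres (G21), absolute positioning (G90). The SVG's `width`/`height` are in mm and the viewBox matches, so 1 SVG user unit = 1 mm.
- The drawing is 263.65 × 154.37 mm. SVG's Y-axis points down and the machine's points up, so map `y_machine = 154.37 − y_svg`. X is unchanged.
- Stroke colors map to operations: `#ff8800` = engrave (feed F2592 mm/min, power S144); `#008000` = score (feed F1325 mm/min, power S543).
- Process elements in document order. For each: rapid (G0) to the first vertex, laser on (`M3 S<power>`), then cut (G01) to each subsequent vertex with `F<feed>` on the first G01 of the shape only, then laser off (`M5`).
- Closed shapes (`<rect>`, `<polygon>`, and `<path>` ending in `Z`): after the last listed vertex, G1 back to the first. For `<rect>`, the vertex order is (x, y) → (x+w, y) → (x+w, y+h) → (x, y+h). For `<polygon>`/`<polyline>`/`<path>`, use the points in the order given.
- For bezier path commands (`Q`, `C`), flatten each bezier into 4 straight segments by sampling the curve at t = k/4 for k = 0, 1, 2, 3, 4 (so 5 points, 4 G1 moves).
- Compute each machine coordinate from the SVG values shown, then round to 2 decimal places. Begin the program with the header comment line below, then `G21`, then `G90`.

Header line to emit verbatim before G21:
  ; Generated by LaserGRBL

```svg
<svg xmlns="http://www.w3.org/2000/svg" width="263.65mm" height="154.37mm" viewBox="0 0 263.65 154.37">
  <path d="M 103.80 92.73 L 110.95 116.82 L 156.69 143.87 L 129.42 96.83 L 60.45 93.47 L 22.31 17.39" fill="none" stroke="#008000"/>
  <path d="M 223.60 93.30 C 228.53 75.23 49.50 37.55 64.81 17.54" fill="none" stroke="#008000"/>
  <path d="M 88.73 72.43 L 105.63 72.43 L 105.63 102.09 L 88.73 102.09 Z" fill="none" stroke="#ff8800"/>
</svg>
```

; Generated by LaserGRBL
G21
G90
G0 X103.80 Y61.64
M3 S543
G01 X110.95 Y37.55 F1325
G01 X156.69 Y10.50
G01 X129.42 Y57.54
G01 X60.45 Y60.90
G01 X22.31 Y136.98
M5
G0 X223.60 Y61.07
M3 S543
G01 X198.72 Y77.72 F1325
G01 X140.31 Y98.22
G01 X83.86 Y119.09
G01 X64.81 Y136.83
M5
G0 X88.73 Y81.94
M3 S144
G01 X105.63 Y81.94 F2592
G01 X105.63 Y52.28
G01 X88.73 Y52.28
G01 X88.73 Y81.94
M5

1 u = 1 mm; y_m = 154.37 − y.

[1] `<path>` open polyline, #008000→score S543 F1325: (103.80,61.64) → (110.95,37.55) → (156.69,10.50) → (129.42,57.54) → (60.45,60.90) → (22.31,136.98)

[2] `<path>` cubic bezier, #008000→score S543 F1325: (223.60,61.07) → (198.72,77.72) → (140.31,98.22) → (83.86,119.09) → (64.81,136.83)

[3] `<path>` rectangle, #ff8800→engrave S144 F2592: (88.73,81.94) → (105.63,81.94) → (105.63,52.28) → (88.73,52.28) → (88.73,81.94) (closed)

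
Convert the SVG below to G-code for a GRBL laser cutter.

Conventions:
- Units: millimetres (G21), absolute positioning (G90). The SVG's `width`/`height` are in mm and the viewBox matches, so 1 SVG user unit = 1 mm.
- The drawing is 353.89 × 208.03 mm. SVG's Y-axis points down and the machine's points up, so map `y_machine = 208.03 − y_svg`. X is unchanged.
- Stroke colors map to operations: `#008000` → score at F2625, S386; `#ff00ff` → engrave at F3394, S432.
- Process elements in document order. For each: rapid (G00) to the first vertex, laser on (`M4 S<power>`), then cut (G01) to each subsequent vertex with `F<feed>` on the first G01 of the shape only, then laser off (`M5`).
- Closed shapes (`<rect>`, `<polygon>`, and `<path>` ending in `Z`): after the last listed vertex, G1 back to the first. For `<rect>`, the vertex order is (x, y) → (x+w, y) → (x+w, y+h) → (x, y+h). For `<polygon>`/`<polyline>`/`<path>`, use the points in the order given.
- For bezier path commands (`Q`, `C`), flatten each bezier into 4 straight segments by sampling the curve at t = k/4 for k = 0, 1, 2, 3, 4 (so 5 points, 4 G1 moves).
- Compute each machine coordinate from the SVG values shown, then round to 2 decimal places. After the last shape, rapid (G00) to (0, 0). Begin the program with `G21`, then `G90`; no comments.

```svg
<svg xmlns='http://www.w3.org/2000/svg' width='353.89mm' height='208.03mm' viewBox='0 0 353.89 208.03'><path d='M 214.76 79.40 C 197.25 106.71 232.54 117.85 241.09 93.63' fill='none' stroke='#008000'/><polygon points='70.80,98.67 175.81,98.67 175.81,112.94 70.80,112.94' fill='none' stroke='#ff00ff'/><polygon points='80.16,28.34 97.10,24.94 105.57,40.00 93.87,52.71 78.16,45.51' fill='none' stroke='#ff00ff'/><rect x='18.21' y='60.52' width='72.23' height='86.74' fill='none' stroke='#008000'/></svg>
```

Since the viewBox matches the mm dimensions, user units are millimetres directly. The only transform is the Y-flip y_m = 208.03 − y_svg.

Shape 1 is a cubic bezier drawn with `<path>`. Its stroke #008000 means score at S386, F2625. After flipping Y the toolpath is (214.76,128.63) → (210.28,111.48) → (218.15,102.19) → (230.91,102.57) → (241.09,114.40).

Shape 2 is a rectangle drawn with `<polygon>`. Its stroke #ff00ff means engrave at S432, F3394. After flipping Y the toolpath is (70.80,109.36) → (175.81,109.36) → (175.81,95.09) → (70.80,95.09) → (70.80,109.36), returning to the start.

Shape 3 is a regular polygon drawn with `<polygon>`. Its stroke #ff00ff means engrave at S432, F3394. After flipping Y the toolpath is (80.16,179.69) → (97.10,183.09) → (105.57,168.03) → (93.87,155.32) → (78.16,162.52) → (80.16,179.69), returning to the start.

Shape 4 is a rectangle drawn with `<rect>`. Its stroke #008000 means score at S386, F2625. After flipping Y the toolpath is (18.21,147.51) → (90.44,147.51) → (90.44,60.77) → (18.21,60.77) → (18.21,147.51), returning to the start.

G21
G90
G00 X214.76 Y128.63
M4 S386
G01 X210.28 Y111.48 F2625
G01 X218.15 Y102.19
G01 X230.91 Y102.57
G01 X241.09 Y114.40
M5
G00 X70.80 Y109.36
M4 S432
G01 X175.81 Y109.36 F3394
G01 X175.81 Y95.09
G01 X70.80 Y95.09
G01 X70.80 Y109.36
M5
G00 X80.16 Y179.69
M4 S432
G01 X97.10 Y183.09 F3394
G01 X105.57 Y168.03
G01 X93.87 Y155.32
G01 X78.16 Y162.52
G01 X80.16 Y179.69
M5
G00 X18.21 Y147.51
M4 S386
G01 X90.44 Y147.51 F2625
G01 X90.44 Y60.77
G01 X18.21 Y60.77
G01 X18.21 Y147.51
M5
G00 X0.00 Y0.00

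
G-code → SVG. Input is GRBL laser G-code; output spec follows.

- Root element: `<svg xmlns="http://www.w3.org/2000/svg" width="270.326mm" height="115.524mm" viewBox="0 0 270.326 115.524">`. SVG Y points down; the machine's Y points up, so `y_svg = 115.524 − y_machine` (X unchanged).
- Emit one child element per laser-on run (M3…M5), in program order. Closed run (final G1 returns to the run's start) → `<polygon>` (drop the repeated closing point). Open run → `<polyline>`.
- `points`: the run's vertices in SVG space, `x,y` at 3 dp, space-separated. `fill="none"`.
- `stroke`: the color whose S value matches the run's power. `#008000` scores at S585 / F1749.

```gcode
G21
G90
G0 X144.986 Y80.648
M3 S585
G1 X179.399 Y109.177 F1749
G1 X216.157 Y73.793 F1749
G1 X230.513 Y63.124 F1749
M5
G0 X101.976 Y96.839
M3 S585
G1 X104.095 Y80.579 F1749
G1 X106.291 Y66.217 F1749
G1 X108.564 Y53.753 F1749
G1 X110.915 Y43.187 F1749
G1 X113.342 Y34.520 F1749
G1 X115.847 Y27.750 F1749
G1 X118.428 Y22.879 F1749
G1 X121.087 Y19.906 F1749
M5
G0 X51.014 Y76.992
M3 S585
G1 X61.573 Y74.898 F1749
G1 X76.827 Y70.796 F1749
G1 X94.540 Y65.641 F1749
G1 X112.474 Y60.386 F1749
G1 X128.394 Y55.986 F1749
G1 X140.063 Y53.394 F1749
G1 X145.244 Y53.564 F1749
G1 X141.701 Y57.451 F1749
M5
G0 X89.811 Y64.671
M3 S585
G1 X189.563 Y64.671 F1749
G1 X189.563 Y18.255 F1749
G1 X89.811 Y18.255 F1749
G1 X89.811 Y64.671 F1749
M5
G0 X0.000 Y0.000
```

<svg xmlns="http://www.w3.org/2000/svg" width="270.326mm" height="115.524mm" viewBox="0 0 270.326 115.524">
  <polyline points="144.986,34.876 179.399,6.347 216.157,41.731 230.513,52.400" fill="none" stroke="#008000"/>
  <polyline points="101.976,18.685 104.095,34.945 106.291,49.307 108.564,61.771 110.915,72.337 113.342,81.004 115.847,87.774 118.428,92.645 121.087,95.618" fill="none" stroke="#008000"/>
  <polyline points="51.014,38.532 61.573,40.626 76.827,44.728 94.540,49.883 112.474,55.138 128.394,59.538 140.063,62.130 145.244,61.960 141.701,58.073" fill="none" stroke="#008000"/>
  <polygon points="89.811,50.853 189.563,50.853 189.563,97.269 89.811,97.269" fill="none" stroke="#008000"/>
</svg>

y_svg = 115.524 − y_m. Every run uses S585, so all elements get stroke `#008000` (score).

[1] open run; points: 144.986,34.876 179.399,6.347 216.157,41.731 230.513,52.400

[2] open run; points: 101.976,18.685 104.095,34.945 106.291,49.307 108.564,61.771 110.915,72.337 113.342,81.004 115.847,87.774 118.428,92.645 121.087,95.618

[3] open run; points: 51.014,38.532 61.573,40.626 76.827,44.728 94.540,49.883 112.474,55.138 128.394,59.538 140.063,62.130 145.244,61.960 141.701,58.073

[4] closed run; points: 89.811,50.853 189.563,50.853 189.563,97.269 89.811,97.269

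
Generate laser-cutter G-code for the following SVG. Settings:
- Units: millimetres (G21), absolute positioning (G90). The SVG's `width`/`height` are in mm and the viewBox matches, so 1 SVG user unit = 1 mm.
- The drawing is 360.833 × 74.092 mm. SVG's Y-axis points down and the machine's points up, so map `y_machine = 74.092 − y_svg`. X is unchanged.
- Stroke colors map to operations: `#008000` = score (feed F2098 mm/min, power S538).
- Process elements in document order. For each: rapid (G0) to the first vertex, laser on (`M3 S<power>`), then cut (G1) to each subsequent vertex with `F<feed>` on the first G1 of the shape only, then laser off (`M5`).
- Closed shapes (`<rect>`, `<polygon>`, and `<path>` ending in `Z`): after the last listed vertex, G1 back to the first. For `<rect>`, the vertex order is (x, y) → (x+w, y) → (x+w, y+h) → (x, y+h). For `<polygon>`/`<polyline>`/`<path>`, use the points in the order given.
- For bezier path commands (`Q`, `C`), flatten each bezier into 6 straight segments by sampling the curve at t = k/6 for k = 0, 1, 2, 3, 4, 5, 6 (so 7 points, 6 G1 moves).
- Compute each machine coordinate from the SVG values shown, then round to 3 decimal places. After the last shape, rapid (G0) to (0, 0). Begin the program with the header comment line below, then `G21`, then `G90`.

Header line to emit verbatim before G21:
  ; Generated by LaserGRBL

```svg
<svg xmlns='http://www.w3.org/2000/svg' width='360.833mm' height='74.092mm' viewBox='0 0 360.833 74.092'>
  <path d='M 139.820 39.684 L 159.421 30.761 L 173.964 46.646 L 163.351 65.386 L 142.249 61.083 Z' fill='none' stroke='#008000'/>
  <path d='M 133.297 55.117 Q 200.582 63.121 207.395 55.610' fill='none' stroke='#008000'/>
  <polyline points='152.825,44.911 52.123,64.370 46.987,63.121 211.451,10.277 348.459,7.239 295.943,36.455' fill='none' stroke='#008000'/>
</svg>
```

1 u = 1 mm; y_m = 74.092 − y.

[1] `<path>` regular polygon, #008000→score S538 F2098: (139.820,34.408) → (159.421,43.331) → (173.964,27.446) → (163.351,8.706) → (142.249,13.009) → (139.820,34.408) (closed)

[2] `<path>` quadratic bezier, #008000→score S538 F2098: (133.297,18.975) → (154.046,16.738) → (171.435,15.363) → (185.464,14.850) → (196.134,15.199) → (203.444,16.409) → (207.395,18.482)

[3] `<polyline>` open polyline, #008000→score S538 F2098: (152.825,29.181) → (52.123,9.722) → (46.987,10.971) → (211.451,63.815) → (348.459,66.853) → (295.943,37.637)

; Generated by LaserGRBL
G21
G90
G0 X139.820 Y34.408
M3 S538
G1 X159.421 Y43.331 F2098
G1 X173.964 Y27.446
G1 X163.351 Y8.706
G1 X142.249 Y13.009
G1 X139.820 Y34.408
M5
G0 X133.297 Y18.975
M3 S538
G1 X154.046 Y16.738 F2098
G1 X171.435 Y15.363
G1 X185.464 Y14.850
G1 X196.134 Y15.199
G1 X203.444 Y16.409
G1 X207.395 Y18.482
M5
G0 X152.825 Y29.181
M3 S538
G1 X52.123 Y9.722 F2098
G1 X46.987 Y10.971
G1 X211.451 Y63.815
G1 X348.459 Y66.853
G1 X295.943 Y37.637
M5
G0 X0.000 Y0.000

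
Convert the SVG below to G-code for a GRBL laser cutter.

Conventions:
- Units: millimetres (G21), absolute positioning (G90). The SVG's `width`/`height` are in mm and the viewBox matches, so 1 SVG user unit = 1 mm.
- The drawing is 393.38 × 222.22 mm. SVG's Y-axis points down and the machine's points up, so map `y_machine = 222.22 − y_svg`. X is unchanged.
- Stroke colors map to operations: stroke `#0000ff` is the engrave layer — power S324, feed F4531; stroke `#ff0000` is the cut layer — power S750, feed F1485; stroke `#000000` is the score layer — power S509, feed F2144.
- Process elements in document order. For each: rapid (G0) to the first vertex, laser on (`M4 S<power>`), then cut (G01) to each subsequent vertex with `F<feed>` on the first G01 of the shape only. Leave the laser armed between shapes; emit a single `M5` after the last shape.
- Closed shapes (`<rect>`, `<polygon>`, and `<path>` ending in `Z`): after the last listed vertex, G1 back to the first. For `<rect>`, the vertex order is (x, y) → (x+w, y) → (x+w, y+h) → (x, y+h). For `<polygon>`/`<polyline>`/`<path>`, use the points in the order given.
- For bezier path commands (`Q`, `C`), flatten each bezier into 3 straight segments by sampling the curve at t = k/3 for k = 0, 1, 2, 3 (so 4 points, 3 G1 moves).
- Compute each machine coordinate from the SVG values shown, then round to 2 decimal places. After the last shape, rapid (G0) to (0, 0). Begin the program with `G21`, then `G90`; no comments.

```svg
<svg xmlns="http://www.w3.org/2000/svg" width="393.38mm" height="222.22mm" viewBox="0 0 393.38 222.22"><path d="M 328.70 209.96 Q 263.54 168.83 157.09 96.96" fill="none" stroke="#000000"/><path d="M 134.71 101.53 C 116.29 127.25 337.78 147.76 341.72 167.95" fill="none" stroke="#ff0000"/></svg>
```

G21
G90
G0 X328.70 Y12.26
M4 S509
G01 X280.67 Y43.10 F2144
G01 X223.47 Y80.76
G01 X157.09 Y125.26
G0 X134.71 Y120.69
M4 S750
G01 X179.32 Y96.53 F1485
G01 X282.21 Y74.75
G01 X341.72 Y54.27
M5
G0 X0.00 Y0.00

Since the viewBox matches the mm dimensions, user units are millimetres directly. The only transform is the Y-flip y_m = 222.22 − y_svg.

Shape 1 is a quadratic bezier drawn with `<path>`. Its stroke #000000 means score at S509, F2144. After flipping Y the toolpath is (328.70,12.26) → (280.67,43.10) → (223.47,80.76) → (157.09,125.26).

Shape 2 is a cubic bezier drawn with `<path>`. Its stroke #ff0000 means cut at S750, F1485. After flipping Y the toolpath is (134.71,120.69) → (179.32,96.53) → (282.21,74.75) → (341.72,54.27).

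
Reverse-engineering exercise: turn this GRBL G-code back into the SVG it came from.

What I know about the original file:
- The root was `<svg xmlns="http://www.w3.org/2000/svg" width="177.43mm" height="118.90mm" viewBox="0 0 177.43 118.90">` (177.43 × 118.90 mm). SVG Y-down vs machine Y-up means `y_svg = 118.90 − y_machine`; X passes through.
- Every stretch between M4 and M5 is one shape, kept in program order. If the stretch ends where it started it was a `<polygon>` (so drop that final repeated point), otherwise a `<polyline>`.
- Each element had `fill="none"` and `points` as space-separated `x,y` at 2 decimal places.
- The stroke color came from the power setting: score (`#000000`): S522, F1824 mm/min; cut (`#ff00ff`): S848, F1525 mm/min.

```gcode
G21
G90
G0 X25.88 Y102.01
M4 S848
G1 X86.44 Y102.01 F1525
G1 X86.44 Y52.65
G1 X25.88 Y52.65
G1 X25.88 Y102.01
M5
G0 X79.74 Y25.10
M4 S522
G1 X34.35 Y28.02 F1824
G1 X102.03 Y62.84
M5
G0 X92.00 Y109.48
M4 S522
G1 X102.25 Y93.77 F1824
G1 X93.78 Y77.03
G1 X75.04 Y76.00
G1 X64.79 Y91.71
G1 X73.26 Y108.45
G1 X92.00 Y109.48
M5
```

<svg xmlns="http://www.w3.org/2000/svg" width="177.43mm" height="118.90mm" viewBox="0 0 177.43 118.90">
  <polygon points="25.88,16.89 86.44,16.89 86.44,66.25 25.88,66.25" fill="none" stroke="#ff00ff"/>
  <polyline points="79.74,93.80 34.35,90.88 102.03,56.06" fill="none" stroke="#000000"/>
  <polygon points="92.00,9.42 102.25,25.13 93.78,41.87 75.04,42.90 64.79,27.19 73.26,10.45" fill="none" stroke="#000000"/>
</svg>

Each laser-on run becomes one SVG element. Flip Y back into SVG space with y_svg = 118.90 − y_machine.

Run 1: power S848 maps to stroke `#ff00ff` (cut). The run returns to its start, so emit a `<polygon>` with points (Y-flipped): 25.88,16.89 86.44,16.89 86.44,66.25 25.88,66.25.

Run 2: S522 ⇒ score layer `#000000`. The run is open, so emit a `<polyline>` with points (Y-flipped): 79.74,93.80 34.35,90.88 102.03,56.06.

Run 3: S522 ⇒ score layer `#000000`. The run returns to its start, so emit a `<polygon>` with points (Y-flipped): 92.00,9.42 102.25,25.13 93.78,41.87 75.04,42.90 64.79,27.19 73.26,10.45.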